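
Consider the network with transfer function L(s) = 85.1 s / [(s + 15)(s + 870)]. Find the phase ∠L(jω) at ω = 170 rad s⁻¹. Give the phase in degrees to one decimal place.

∠(j170) = 90.00°
∠(j170 + 15) = arctan(170/15) = 84.96°
∠(j170 + 870) = arctan(170/870) = 11.06°
∠L(j170) = 90.00° − (84.96° + 11.06°) = -6.01°

-6.0°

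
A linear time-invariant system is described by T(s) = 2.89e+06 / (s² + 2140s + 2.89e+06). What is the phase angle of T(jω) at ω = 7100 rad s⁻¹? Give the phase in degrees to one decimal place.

-162.3 deg

∠[(j7100)² + 2140(j7100) + 2.89e+06] = ∠[-4.752e+07 + j1.5194e+07] = 162.27°
∠T(j7100) = −162.27° = -162.27°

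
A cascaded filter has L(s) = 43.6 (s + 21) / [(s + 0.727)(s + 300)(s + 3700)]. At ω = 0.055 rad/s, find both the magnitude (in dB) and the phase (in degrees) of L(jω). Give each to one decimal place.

|L| = -58.9 dB, ∠L = -4.2°

|j0.055 + 21| = √(0.055² + 21²) = 21
|j0.055 + 0.727| = √(0.055² + 0.727²) = 0.7291
|j0.055 + 300| = √(0.055² + 300²) = 300
|j0.055 + 3700| = √(0.055² + 3700²) = 3700
|L(j0.055)| = 43.6 × 21 / (0.7291 × 300 × 3700) = 0.0011314
20 log₁₀(0.0011314) = -58.93 dB
∠(j0.055 + 21) = arctan(0.055/21) = 0.15°
∠(j0.055 + 0.727) = arctan(0.055/0.727) = 4.33°
∠(j0.055 + 300) = arctan(0.055/300) = 0.01°
∠(j0.055 + 3700) = arctan(0.055/3700) = 0.00°
∠L(j0.055) = 0.15° − (4.33° + 0.01° + 0.00°) = -4.19°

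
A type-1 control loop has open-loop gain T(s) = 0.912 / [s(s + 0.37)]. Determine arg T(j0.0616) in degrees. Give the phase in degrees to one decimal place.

∠(j0.0616 + 0.37) = arctan(0.0616/0.37) = 9.45°
∠(j0.0616) = 90.00°
∠T(j0.0616) = − (9.45° + 90.00°) = -99.45°

-99.5 deg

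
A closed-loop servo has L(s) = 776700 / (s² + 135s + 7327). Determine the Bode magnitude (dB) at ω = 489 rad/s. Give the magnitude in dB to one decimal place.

|(j489)² + 135(j489) + 7327| = |-2.3179e+05 + j66015| = 2.41e+05
|L(j489)| = 776700 / 2.41e+05 = 3.2227
20 log₁₀(3.2227) = 10.16 dB

10.2 dB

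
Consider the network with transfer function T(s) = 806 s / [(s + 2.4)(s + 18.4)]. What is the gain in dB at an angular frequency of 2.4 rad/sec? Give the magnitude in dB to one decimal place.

29.7 dB

|j2.4| = 2.4
|j2.4 + 2.4| = √(2.4² + 2.4²) = 3.394
|j2.4 + 18.4| = √(2.4² + 18.4²) = 18.56
|T(j2.4)| = 806 × 2.4 / (3.394 × 18.56) = 30.714
20 log₁₀(30.714) = 29.75 dB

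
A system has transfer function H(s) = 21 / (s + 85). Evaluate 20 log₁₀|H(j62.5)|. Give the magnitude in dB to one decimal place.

-14.0 dB

|j62.5 + 85| = √(62.5² + 85²) = 105.5
|H(j62.5)| = 21 / 105.5 = 0.19904
20 log₁₀(0.19904) = -14.02 dB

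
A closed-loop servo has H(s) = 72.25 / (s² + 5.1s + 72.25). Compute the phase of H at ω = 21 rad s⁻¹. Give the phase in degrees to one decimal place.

∠[(j21)² + 5.1(j21) + 72.25] = ∠[-368.75 + j107.1] = 163.80°
∠H(j21) = −163.80° = -163.80°

-163.8°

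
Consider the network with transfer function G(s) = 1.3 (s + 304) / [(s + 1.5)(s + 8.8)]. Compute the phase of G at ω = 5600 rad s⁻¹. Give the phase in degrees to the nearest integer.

-93°

∠(j5600 + 304) = arctan(5600/304) = 86.89°
∠(j5600 + 1.5) = arctan(5600/1.5) = 89.98°
∠(j5600 + 8.8) = arctan(5600/8.8) = 89.91°
∠G(j5600) = 86.89° − (89.98° + 89.91°) = -93.00°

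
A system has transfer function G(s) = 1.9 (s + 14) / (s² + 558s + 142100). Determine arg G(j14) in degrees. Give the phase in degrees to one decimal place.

41.8°

∠(j14 + 14) = arctan(14/14) = 45.00°
∠[(j14)² + 558(j14) + 142100] = ∠[1.419e+05 + j7812] = 3.15°
∠G(j14) = 45.00° − 3.15° = 41.85°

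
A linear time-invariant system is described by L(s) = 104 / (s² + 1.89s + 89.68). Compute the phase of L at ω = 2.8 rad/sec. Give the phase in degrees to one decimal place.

∠[(j2.8)² + 1.89(j2.8) + 89.68] = ∠[81.84 + j5.292] = 3.70°
∠L(j2.8) = −3.70° = -3.70°

-3.7°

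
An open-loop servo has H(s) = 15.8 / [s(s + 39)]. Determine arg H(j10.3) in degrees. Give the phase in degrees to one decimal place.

∠(j10.3 + 39) = arctan(10.3/39) = 14.79°
∠(j10.3) = 90.00°
∠H(j10.3) = − (14.79° + 90.00°) = -104.79°

-104.8°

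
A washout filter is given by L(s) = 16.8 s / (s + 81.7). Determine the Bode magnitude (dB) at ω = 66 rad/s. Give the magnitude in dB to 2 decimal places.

|j66| = 66
|j66 + 81.7| = √(66² + 81.7²) = 105
|L(j66)| = 16.8 × 66 / 105 = 10.557
20 log₁₀(10.557) = 20.471 dB

20.47 dB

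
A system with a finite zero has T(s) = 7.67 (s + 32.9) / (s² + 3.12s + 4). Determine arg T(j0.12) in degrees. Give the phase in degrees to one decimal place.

∠(j0.12 + 32.9) = arctan(0.12/32.9) = 0.21°
∠[(j0.12)² + 3.12(j0.12) + 4] = ∠[3.9856 + j0.3744] = 5.37°
∠T(j0.12) = 0.21° − 5.37° = -5.16°

-5.2°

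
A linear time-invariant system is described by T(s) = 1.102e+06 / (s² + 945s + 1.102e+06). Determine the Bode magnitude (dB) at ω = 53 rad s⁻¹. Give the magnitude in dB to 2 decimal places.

|(j53)² + 945(j53) + 1.102e+06| = |1.0992e+06 + j50085| = 1.1e+06
|T(j53)| = 1.102e+06 / 1.1e+06 = 1.0015
20 log₁₀(1.0015) = 0.013 dB

0.01 dB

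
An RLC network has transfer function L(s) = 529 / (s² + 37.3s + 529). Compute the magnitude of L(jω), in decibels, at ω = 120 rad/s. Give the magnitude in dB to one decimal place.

|(j120)² + 37.3(j120) + 529| = |-13871 + j4476| = 1.458e+04
|L(j120)| = 529 / 1.458e+04 = 0.036294
20 log₁₀(0.036294) = -28.80 dB

-28.8 dB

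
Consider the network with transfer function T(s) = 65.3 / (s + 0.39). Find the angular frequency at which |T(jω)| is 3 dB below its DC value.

For a single-pole low-pass, the −3 dB point is at the pole: ω = 0.39 rad/sec.

0.39 rad/sec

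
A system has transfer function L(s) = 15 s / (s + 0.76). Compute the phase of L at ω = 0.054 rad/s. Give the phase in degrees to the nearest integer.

86°

∠(j0.054) = 90.00°
∠(j0.054 + 0.76) = arctan(0.054/0.76) = 4.06°
∠L(j0.054) = 90.00° − 4.06° = 85.94°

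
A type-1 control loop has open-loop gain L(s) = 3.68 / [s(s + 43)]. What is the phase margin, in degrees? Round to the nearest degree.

90°

Gain crossover: |L(jω)| = 1 at ω ≈ 0.0856 rad/sec.
∠L(j0.0856) = −90° − arctan(0.0856/43) ≈ -90.11°
PM = 180° + (-90.11°) = 89.89°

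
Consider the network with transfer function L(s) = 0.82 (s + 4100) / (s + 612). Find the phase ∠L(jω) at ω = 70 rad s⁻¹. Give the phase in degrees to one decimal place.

∠(j70 + 4100) = arctan(70/4100) = 0.98°
∠(j70 + 612) = arctan(70/612) = 6.53°
∠L(j70) = 0.98° − 6.53° = -5.55°

-5.5°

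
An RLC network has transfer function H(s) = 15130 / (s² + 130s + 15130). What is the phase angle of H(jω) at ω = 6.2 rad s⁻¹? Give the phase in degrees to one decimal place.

-3.1°

∠[(j6.2)² + 130(j6.2) + 15130] = ∠[15092 + j806] = 3.06°
∠H(j6.2) = −3.06° = -3.06°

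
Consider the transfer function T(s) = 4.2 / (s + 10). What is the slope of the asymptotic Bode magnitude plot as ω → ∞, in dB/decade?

With 0 zeros and 1 pole, the high-frequency asymptotic slope is 20 × (0 − 1) = -20 dB/decade.

-20 dB/decade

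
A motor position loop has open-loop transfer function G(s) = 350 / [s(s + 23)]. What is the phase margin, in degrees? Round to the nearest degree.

Gain crossover: |G(jω)| = 1 at ω ≈ 13.2 rad/s.
∠G(j13.2) = −90° − arctan(13.2/23) ≈ -119.85°
PM = 180° + (-119.85°) = 60.15°

60°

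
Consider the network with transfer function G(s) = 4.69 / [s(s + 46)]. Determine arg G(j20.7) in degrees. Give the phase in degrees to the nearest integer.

∠(j20.7 + 46) = arctan(20.7/46) = 24.23°
∠(j20.7) = 90.00°
∠G(j20.7) = − (24.23° + 90.00°) = -114.23°

-114°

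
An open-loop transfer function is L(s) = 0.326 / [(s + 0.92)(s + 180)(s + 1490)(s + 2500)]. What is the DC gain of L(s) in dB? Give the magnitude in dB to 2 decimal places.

-185.54 dB

L(0) = 0.326 / (0.92 × 180 × 1490 × 2500) = 5.2848e-10
20 log₁₀(5.2848e-10) = -185.539 dB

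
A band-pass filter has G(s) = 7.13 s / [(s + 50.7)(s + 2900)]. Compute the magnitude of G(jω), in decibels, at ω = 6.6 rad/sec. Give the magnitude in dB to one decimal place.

-70.0 dB

|j6.6| = 6.6
|j6.6 + 50.7| = √(6.6² + 50.7²) = 51.13
|j6.6 + 2900| = √(6.6² + 2900²) = 2900
|G(j6.6)| = 7.13 × 6.6 / (51.13 × 2900) = 0.00031738
20 log₁₀(0.00031738) = -69.97 dB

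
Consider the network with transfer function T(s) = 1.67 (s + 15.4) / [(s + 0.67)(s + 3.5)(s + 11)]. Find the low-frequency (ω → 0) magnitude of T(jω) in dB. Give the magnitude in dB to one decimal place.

T(0) = 1.67 × 15.4 / (0.67 × 3.5 × 11) = 0.99701
20 log₁₀(0.99701) = -0.03 dB

-0.0 dB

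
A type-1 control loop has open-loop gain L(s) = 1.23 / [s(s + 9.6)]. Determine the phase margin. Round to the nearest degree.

Gain crossover: |L(jω)| = 1 at ω ≈ 0.128 rad/s.
∠L(j0.128) = −90° − arctan(0.128/9.6) ≈ -90.76°
PM = 180° + (-90.76°) = 89.24°

89°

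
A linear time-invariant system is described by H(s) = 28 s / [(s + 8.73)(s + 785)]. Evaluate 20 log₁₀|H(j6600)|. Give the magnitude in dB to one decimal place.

-47.5 dB

|j6600| = 6600
|j6600 + 8.73| = √(6600² + 8.73²) = 6600
|j6600 + 785| = √(6600² + 785²) = 6647
|H(j6600)| = 28 × 6600 / (6600 × 6647) = 0.0042127
20 log₁₀(0.0042127) = -47.51 dB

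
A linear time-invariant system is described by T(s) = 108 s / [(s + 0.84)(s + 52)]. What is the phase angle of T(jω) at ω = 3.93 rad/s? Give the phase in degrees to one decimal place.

∠(j3.93) = 90.00°
∠(j3.93 + 0.84) = arctan(3.93/0.84) = 77.94°
∠(j3.93 + 52) = arctan(3.93/52) = 4.32°
∠T(j3.93) = 90.00° − (77.94° + 4.32°) = 7.74°

7.7°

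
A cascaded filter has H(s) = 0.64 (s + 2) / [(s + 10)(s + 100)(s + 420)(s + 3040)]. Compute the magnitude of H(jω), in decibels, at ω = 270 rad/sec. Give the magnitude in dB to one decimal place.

-176.7 dB

|j270 + 2| = √(270² + 2²) = 270
|j270 + 10| = √(270² + 10²) = 270.2
|j270 + 100| = √(270² + 100²) = 287.9
|j270 + 420| = √(270² + 420²) = 499.3
|j270 + 3040| = √(270² + 3040²) = 3052
|H(j270)| = 0.64 × 270 / (270.2 × 287.9 × 499.3 × 3052) = 1.4577e-09
20 log₁₀(1.4577e-09) = -176.73 dB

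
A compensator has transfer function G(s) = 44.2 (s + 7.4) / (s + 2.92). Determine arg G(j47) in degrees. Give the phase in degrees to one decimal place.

-5.4°

∠(j47 + 7.4) = arctan(47/7.4) = 81.05°
∠(j47 + 2.92) = arctan(47/2.92) = 86.44°
∠G(j47) = 81.05° − 86.44° = -5.39°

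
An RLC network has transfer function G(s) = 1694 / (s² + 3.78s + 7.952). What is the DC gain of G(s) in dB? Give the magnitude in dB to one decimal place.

G(0) = 1694 / 7.952 = 213.03
20 log₁₀(213.03) = 46.57 dB

46.6 dB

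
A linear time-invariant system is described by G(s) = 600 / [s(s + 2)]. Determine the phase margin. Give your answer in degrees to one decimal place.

4.7°

Gain crossover: |G(jω)| = 1 at ω ≈ 24.5 rad/s.
∠G(j24.5) = −90° − arctan(24.5/2) ≈ -175.32°
PM = 180° + (-175.32°) = 4.68°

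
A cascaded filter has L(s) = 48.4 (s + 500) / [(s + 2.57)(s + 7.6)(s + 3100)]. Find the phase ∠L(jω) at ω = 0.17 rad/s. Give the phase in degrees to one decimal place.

-5.0°

∠(j0.17 + 500) = arctan(0.17/500) = 0.02°
∠(j0.17 + 2.57) = arctan(0.17/2.57) = 3.78°
∠(j0.17 + 7.6) = arctan(0.17/7.6) = 1.28°
∠(j0.17 + 3100) = arctan(0.17/3100) = 0.00°
∠L(j0.17) = 0.02° − (3.78° + 1.28° + 0.00°) = -5.05°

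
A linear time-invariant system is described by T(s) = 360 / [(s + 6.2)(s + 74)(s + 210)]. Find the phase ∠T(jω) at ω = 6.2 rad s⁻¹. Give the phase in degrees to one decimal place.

∠(j6.2 + 6.2) = arctan(6.2/6.2) = 45.00°
∠(j6.2 + 74) = arctan(6.2/74) = 4.79°
∠(j6.2 + 210) = arctan(6.2/210) = 1.69°
∠T(j6.2) = − (45.00° + 4.79° + 1.69°) = -51.48°

-51.5°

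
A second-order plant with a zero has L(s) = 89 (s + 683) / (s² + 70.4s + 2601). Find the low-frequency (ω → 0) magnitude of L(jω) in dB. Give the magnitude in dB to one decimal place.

L(0) = 89 × 683 / 2601 = 23.371
20 log₁₀(23.371) = 27.37 dB

27.4 dB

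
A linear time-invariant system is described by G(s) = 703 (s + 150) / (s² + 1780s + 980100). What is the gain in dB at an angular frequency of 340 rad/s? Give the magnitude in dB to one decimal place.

|j340 + 150| = √(340² + 150²) = 371.6
|(j340)² + 1780(j340) + 980100| = |8.645e+05 + j6.052e+05| = 1.055e+06
|G(j340)| = 703 × 371.6 / 1.055e+06 = 0.24756
20 log₁₀(0.24756) = -12.13 dB

-12.1 dB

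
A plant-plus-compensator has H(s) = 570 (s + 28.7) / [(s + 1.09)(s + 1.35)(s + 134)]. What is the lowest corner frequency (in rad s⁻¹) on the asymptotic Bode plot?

Break frequencies occur at each pole and zero magnitude: 1.09 rad s⁻¹, 1.35 rad s⁻¹, 28.7 rad s⁻¹, 134 rad s⁻¹.
The lowest is 1.09 rad s⁻¹.

1.09 rad s⁻¹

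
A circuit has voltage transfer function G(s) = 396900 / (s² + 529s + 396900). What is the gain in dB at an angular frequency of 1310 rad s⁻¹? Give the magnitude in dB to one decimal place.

|(j1310)² + 529(j1310) + 396900| = |-1.3192e+06 + j6.9299e+05| = 1.49e+06
|G(j1310)| = 396900 / 1.49e+06 = 0.26635
20 log₁₀(0.26635) = -11.49 dB

-11.5 dB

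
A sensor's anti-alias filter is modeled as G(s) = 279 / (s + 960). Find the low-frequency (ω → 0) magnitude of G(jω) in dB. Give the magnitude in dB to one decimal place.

-10.7 dB

G(0) = 279 / 960 = 0.29063
20 log₁₀(0.29063) = -10.73 dB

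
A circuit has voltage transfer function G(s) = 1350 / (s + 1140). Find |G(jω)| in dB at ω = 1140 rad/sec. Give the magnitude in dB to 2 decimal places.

|j1140 + 1140| = √(1140² + 1140²) = 1612
|G(j1140)| = 1350 / 1612 = 0.83736
20 log₁₀(0.83736) = -1.542 dB

-1.54 dB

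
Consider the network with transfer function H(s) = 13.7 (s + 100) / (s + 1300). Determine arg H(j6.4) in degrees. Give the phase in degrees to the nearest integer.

3°

∠(j6.4 + 100) = arctan(6.4/100) = 3.66°
∠(j6.4 + 1300) = arctan(6.4/1300) = 0.28°
∠H(j6.4) = 3.66° − 0.28° = 3.38°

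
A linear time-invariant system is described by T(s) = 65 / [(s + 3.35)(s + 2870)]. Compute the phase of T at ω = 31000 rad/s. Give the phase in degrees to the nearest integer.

-175°

∠(j31000 + 3.35) = arctan(31000/3.35) = 89.99°
∠(j31000 + 2870) = arctan(31000/2870) = 84.71°
∠T(j31000) = − (89.99° + 84.71°) = -174.70°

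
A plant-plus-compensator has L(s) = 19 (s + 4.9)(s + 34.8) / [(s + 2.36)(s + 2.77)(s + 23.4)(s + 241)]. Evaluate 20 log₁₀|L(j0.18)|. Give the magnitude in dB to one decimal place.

|j0.18 + 4.9| = √(0.18² + 4.9²) = 4.903
|j0.18 + 34.8| = √(0.18² + 34.8²) = 34.8
|j0.18 + 2.36| = √(0.18² + 2.36²) = 2.367
|j0.18 + 2.77| = √(0.18² + 2.77²) = 2.776
|j0.18 + 23.4| = √(0.18² + 23.4²) = 23.4
|j0.18 + 241| = √(0.18² + 241²) = 241
|L(j0.18)| = 19 × 4.903 × 34.8 / (2.367 × 2.776 × 23.4 × 241) = 0.087501
20 log₁₀(0.087501) = -21.16 dB

-21.2 dB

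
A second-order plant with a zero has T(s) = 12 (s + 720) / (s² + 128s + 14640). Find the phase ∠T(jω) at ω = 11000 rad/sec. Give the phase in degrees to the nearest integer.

-93°

∠(j11000 + 720) = arctan(11000/720) = 86.26°
∠[(j11000)² + 128(j11000) + 14640] = ∠[-1.2099e+08 + j1.408e+06] = 179.33°
∠T(j11000) = 86.26° − 179.33° = -93.08°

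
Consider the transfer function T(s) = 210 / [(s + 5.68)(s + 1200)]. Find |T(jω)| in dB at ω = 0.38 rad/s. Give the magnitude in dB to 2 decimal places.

|j0.38 + 5.68| = √(0.38² + 5.68²) = 5.693
|j0.38 + 1200| = √(0.38² + 1200²) = 1200
|T(j0.38)| = 210 / (5.693 × 1200) = 0.030741
20 log₁₀(0.030741) = -30.246 dB

-30.25 dB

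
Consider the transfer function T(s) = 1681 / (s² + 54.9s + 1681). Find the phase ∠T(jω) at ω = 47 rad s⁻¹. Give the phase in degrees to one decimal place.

-101.6°

∠[(j47)² + 54.9(j47) + 1681] = ∠[-528 + j2580.3] = 101.56°
∠T(j47) = −101.56° = -101.56°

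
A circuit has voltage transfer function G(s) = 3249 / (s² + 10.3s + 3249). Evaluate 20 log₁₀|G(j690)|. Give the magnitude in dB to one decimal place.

-43.3 dB

|(j690)² + 10.3(j690) + 3249| = |-4.7285e+05 + j7107| = 4.729e+05
|G(j690)| = 3249 / 4.729e+05 = 0.0068703
20 log₁₀(0.0068703) = -43.26 dB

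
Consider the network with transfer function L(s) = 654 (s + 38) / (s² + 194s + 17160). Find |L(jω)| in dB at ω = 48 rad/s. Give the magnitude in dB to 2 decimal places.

7.17 dB

|j48 + 38| = √(48² + 38²) = 61.22
|(j48)² + 194(j48) + 17160| = |14856 + j9312| = 1.753e+04
|L(j48)| = 654 × 61.22 / 1.753e+04 = 2.2836
20 log₁₀(2.2836) = 7.172 dB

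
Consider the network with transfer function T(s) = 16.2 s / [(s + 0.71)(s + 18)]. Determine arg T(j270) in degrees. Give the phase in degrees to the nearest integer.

∠(j270) = 90.00°
∠(j270 + 0.71) = arctan(270/0.71) = 89.85°
∠(j270 + 18) = arctan(270/18) = 86.19°
∠T(j270) = 90.00° − (89.85° + 86.19°) = -86.04°

-86°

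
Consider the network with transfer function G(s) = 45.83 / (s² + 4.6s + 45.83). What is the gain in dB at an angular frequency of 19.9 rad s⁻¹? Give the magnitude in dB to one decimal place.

-17.9 dB

|(j19.9)² + 4.6(j19.9) + 45.83| = |-350.18 + j91.54| = 361.9
|G(j19.9)| = 45.83 / 361.9 = 0.12662
20 log₁₀(0.12662) = -17.95 dB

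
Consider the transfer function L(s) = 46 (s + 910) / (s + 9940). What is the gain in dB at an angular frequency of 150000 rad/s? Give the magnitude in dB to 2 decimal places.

33.24 dB

|j150000 + 910| = √(150000² + 910²) = 1.5e+05
|j150000 + 9940| = √(150000² + 9940²) = 1.503e+05
|L(j150000)| = 46 × 1.5e+05 / 1.503e+05 = 45.9
20 log₁₀(45.9) = 33.236 dB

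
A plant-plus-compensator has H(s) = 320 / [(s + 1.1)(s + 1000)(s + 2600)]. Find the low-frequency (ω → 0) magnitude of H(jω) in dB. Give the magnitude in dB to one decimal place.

H(0) = 320 / (1.1 × 1000 × 2600) = 0.00011189
20 log₁₀(0.00011189) = -79.02 dB

-79.0 dB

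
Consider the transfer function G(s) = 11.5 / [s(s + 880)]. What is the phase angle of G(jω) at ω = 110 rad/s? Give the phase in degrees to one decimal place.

-97.1°

∠(j110 + 880) = arctan(110/880) = 7.13°
∠(j110) = 90.00°
∠G(j110) = − (7.13° + 90.00°) = -97.13°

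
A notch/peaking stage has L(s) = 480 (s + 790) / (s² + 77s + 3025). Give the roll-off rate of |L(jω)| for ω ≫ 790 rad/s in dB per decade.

-20 dB/decade

With 1 zero and 2 poles, the high-frequency asymptotic slope is 20 × (1 − 2) = -20 dB/decade.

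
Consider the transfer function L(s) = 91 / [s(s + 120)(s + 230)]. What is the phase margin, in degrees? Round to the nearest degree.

90°

Gain crossover: |L(jω)| = 1 at ω ≈ 0.0033 rad/s.
∠L(j0.0033) = −90° − arctan(0.0033/120) − arctan(0.0033/230) ≈ -90.00°
PM = 180° + (-90.00°) = 90.00°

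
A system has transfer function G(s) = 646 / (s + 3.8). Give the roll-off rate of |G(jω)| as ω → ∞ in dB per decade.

-20 dB/decade

With 0 zeros and 1 pole, the high-frequency asymptotic slope is 20 × (0 − 1) = -20 dB/decade.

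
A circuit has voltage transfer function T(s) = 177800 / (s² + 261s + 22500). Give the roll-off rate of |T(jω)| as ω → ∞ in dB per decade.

-40 dB/decade

With 0 zeros and 2 poles, the high-frequency asymptotic slope is 20 × (0 − 2) = -40 dB/decade.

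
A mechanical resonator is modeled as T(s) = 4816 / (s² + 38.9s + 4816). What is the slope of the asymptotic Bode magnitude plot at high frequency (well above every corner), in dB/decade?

With 0 zeros and 2 poles, the high-frequency asymptotic slope is 20 × (0 − 2) = -40 dB/decade.

-40 dB/decade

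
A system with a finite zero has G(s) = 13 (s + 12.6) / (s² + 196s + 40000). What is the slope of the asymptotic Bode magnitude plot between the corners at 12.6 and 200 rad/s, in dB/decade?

20 dB/decade

In this band the factors already past their corner are: zero at 12.6; net slope = 20 dB/decade.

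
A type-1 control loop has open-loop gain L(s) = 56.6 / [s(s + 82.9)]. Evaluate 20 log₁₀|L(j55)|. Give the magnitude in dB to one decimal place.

|j55 + 82.9| = √(55² + 82.9²) = 99.49
|j55| = 55
|L(j55)| = 56.6 / (99.49 × 55) = 0.010344
20 log₁₀(0.010344) = -39.71 dB

-39.7 dB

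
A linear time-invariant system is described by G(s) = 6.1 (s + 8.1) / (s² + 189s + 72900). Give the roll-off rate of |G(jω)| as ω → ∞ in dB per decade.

With 1 zero and 2 poles, the high-frequency asymptotic slope is 20 × (1 − 2) = -20 dB/decade.

-20 dB/decade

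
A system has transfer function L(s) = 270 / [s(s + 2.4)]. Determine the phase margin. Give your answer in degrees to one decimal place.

Gain crossover: |L(jω)| = 1 at ω ≈ 16.3 rad/sec.
∠L(j16.3) = −90° − arctan(16.3/2.4) ≈ -171.65°
PM = 180° + (-171.65°) = 8.35°

8.4°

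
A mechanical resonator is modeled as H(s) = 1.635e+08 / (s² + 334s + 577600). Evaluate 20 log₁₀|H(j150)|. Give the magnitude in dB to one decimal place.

|(j150)² + 334(j150) + 577600| = |5.551e+05 + j50100| = 5.574e+05
|H(j150)| = 1.635e+08 / 5.574e+05 = 293.35
20 log₁₀(293.35) = 49.35 dB

49.3 dB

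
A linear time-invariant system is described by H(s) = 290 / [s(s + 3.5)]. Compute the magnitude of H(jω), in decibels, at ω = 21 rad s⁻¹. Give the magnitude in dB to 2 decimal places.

-3.76 dB

|j21 + 3.5| = √(21² + 3.5²) = 21.29
|j21| = 21
|H(j21)| = 290 / (21.29 × 21) = 0.64865
20 log₁₀(0.64865) = -3.760 dB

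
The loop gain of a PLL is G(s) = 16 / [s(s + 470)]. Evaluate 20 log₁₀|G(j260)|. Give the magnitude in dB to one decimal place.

|j260 + 470| = √(260² + 470²) = 537.1
|j260| = 260
|G(j260)| = 16 / (537.1 × 260) = 0.00011457
20 log₁₀(0.00011457) = -78.82 dB

-78.8 dB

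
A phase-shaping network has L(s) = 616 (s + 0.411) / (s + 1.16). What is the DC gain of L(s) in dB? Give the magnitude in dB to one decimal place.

L(0) = 616 × 0.411 / 1.16 = 218.26
20 log₁₀(218.26) = 46.78 dB

46.8 dB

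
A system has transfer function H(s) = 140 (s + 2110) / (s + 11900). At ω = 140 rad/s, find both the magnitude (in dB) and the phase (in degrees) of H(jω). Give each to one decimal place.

|j140 + 2110| = √(140² + 2110²) = 2115
|j140 + 11900| = √(140² + 11900²) = 1.19e+04
|H(j140)| = 140 × 2115 / 1.19e+04 = 24.876
20 log₁₀(24.876) = 27.92 dB
∠(j140 + 2110) = arctan(140/2110) = 3.80°
∠(j140 + 11900) = arctan(140/11900) = 0.67°
∠H(j140) = 3.80° − 0.67° = 3.12°

|H| = 27.9 dB, ∠H = 3.1 deg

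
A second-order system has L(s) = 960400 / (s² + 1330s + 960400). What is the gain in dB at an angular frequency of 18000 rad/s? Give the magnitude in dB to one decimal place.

|(j18000)² + 1330(j18000) + 960400| = |-3.2304e+08 + j2.394e+07| = 3.239e+08
|L(j18000)| = 960400 / 3.239e+08 = 0.0029649
20 log₁₀(0.0029649) = -50.56 dB

-50.6 dB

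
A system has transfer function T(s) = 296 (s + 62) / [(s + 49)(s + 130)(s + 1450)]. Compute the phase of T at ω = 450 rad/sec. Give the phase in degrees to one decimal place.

-92.8°

∠(j450 + 62) = arctan(450/62) = 82.16°
∠(j450 + 49) = arctan(450/49) = 83.79°
∠(j450 + 130) = arctan(450/130) = 73.89°
∠(j450 + 1450) = arctan(450/1450) = 17.24°
∠T(j450) = 82.16° − (83.79° + 73.89° + 17.24°) = -92.76°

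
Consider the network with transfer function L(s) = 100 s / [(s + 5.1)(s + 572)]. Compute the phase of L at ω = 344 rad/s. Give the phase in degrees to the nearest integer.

∠(j344) = 90.00°
∠(j344 + 5.1) = arctan(344/5.1) = 89.15°
∠(j344 + 572) = arctan(344/572) = 31.02°
∠L(j344) = 90.00° − (89.15° + 31.02°) = -30.17°

-30°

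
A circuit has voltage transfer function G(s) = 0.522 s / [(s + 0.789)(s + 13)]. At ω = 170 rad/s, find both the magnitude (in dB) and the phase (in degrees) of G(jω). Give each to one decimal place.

|G| = -50.3 dB, ∠G = -85.4°

|j170| = 170
|j170 + 0.789| = √(170² + 0.789²) = 170
|j170 + 13| = √(170² + 13²) = 170.5
|G(j170)| = 0.522 × 170 / (170 × 170.5) = 0.0030616
20 log₁₀(0.0030616) = -50.28 dB
∠(j170) = 90.00°
∠(j170 + 0.789) = arctan(170/0.789) = 89.73°
∠(j170 + 13) = arctan(170/13) = 85.63°
∠G(j170) = 90.00° − (89.73° + 85.63°) = -85.36°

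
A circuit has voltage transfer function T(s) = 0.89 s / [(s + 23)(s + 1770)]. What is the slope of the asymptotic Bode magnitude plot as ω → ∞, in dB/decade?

With 1 zero and 2 poles, the high-frequency asymptotic slope is 20 × (1 − 2) = -20 dB/decade.

-20 dB/decade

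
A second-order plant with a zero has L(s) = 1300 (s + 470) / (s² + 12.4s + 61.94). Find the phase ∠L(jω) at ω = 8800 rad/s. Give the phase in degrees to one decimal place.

∠(j8800 + 470) = arctan(8800/470) = 86.94°
∠[(j8800)² + 12.4(j8800) + 61.94] = ∠[-7.744e+07 + j1.0912e+05] = 179.92°
∠L(j8800) = 86.94° − 179.92° = -92.98°

-93.0°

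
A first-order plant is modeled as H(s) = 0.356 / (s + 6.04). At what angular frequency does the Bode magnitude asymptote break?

6.04 rad/s

The single real pole at s = −6.04 gives a corner at ω = 6.04 rad/s.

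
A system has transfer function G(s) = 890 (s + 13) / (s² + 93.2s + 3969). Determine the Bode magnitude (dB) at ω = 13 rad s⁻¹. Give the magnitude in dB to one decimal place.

12.3 dB

|j13 + 13| = √(13² + 13²) = 18.38
|(j13)² + 93.2(j13) + 3969| = |3800 + j1211.6| = 3988
|G(j13)| = 890 × 18.38 / 3988 = 4.1024
20 log₁₀(4.1024) = 12.26 dB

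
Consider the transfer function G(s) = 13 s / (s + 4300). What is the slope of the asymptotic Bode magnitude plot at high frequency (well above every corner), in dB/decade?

With 1 zero and 1 pole, the high-frequency asymptotic slope is 20 × (1 − 1) = 0 dB/decade.

0 dB/decade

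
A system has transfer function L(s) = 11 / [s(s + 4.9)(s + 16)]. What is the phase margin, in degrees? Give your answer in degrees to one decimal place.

Gain crossover: |L(jω)| = 1 at ω ≈ 0.14 rad s⁻¹.
∠L(j0.14) = −90° − arctan(0.14/4.9) − arctan(0.14/16) ≈ -92.14°
PM = 180° + (-92.14°) = 87.86°

87.9°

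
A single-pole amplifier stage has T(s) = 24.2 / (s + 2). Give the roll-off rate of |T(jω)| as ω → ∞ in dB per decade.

With 0 zeros and 1 pole, the high-frequency asymptotic slope is 20 × (0 − 1) = -20 dB/decade.

-20 dB/decade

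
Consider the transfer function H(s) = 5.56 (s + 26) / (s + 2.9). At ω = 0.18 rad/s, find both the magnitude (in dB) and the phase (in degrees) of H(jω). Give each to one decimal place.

|j0.18 + 26| = √(0.18² + 26²) = 26
|j0.18 + 2.9| = √(0.18² + 2.9²) = 2.906
|H(j0.18)| = 5.56 × 26 / 2.906 = 49.754
20 log₁₀(49.754) = 33.94 dB
∠(j0.18 + 26) = arctan(0.18/26) = 0.40°
∠(j0.18 + 2.9) = arctan(0.18/2.9) = 3.55°
∠H(j0.18) = 0.40° − 3.55° = -3.16°

|H| = 33.9 dB, ∠H = -3.2°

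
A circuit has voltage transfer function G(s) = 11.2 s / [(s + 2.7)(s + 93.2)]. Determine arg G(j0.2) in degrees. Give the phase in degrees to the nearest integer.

86°

∠(j0.2) = 90.00°
∠(j0.2 + 2.7) = arctan(0.2/2.7) = 4.24°
∠(j0.2 + 93.2) = arctan(0.2/93.2) = 0.12°
∠G(j0.2) = 90.00° − (4.24° + 0.12°) = 85.64°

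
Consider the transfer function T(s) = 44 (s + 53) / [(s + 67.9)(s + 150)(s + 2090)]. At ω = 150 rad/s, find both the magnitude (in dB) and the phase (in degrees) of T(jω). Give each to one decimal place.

|j150 + 53| = √(150² + 53²) = 159.1
|j150 + 67.9| = √(150² + 67.9²) = 164.7
|j150 + 150| = √(150² + 150²) = 212.1
|j150 + 2090| = √(150² + 2090²) = 2095
|T(j150)| = 44 × 159.1 / (164.7 × 212.1 × 2095) = 9.5643e-05
20 log₁₀(9.5643e-05) = -80.39 dB
∠(j150 + 53) = arctan(150/53) = 70.54°
∠(j150 + 67.9) = arctan(150/67.9) = 65.65°
∠(j150 + 150) = arctan(150/150) = 45.00°
∠(j150 + 2090) = arctan(150/2090) = 4.11°
∠T(j150) = 70.54° − (65.65° + 45.00° + 4.11°) = -44.21°

|T| = -80.4 dB, ∠T = -44.2°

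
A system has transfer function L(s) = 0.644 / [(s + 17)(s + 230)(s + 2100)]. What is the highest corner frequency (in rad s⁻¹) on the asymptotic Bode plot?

2100 rad s⁻¹

Break frequencies occur at each pole and zero magnitude: 17 rad s⁻¹, 230 rad s⁻¹, 2100 rad s⁻¹.
The highest is 2100 rad s⁻¹.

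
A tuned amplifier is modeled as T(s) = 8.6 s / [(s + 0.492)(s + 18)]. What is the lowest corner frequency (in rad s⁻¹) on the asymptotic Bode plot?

0.492 rad s⁻¹

Break frequencies occur at each pole and zero magnitude: 0.492 rad s⁻¹, 18 rad s⁻¹.
The lowest is 0.492 rad s⁻¹.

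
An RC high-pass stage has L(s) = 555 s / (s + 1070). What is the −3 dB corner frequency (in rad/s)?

For a single-pole high-pass, the −3 dB point is at the pole: ω = 1070 rad/s.

1070 rad/s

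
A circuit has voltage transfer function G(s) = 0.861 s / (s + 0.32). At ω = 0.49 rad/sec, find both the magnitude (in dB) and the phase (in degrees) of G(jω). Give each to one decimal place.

|j0.49| = 0.49
|j0.49 + 0.32| = √(0.49² + 0.32²) = 0.5852
|G(j0.49)| = 0.861 × 0.49 / 0.5852 = 0.72089
20 log₁₀(0.72089) = -2.84 dB
∠(j0.49) = 90.00°
∠(j0.49 + 0.32) = arctan(0.49/0.32) = 56.85°
∠G(j0.49) = 90.00° − 56.85° = 33.15°

|G| = -2.8 dB, ∠G = 33.1 deg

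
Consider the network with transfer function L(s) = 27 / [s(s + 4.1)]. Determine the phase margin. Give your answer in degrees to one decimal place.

Gain crossover: |L(jω)| = 1 at ω ≈ 4.46 rad/s.
∠L(j4.46) = −90° − arctan(4.46/4.1) ≈ -137.39°
PM = 180° + (-137.39°) = 42.61°

42.6°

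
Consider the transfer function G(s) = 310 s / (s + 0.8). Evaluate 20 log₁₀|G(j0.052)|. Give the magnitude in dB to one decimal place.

|j0.052| = 0.052
|j0.052 + 0.8| = √(0.052² + 0.8²) = 0.8017
|G(j0.052)| = 310 × 0.052 / 0.8017 = 20.108
20 log₁₀(20.108) = 26.07 dB

26.1 dB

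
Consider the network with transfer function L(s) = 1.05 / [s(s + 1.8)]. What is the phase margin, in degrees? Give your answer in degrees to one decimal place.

Gain crossover: |L(jω)| = 1 at ω ≈ 0.557 rad s⁻¹.
∠L(j0.557) = −90° − arctan(0.557/1.8) ≈ -107.20°
PM = 180° + (-107.20°) = 72.80°

72.8°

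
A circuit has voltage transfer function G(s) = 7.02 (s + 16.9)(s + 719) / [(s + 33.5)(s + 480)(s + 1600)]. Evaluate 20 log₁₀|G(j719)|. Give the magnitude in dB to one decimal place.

-46.6 dB

|j719 + 16.9| = √(719² + 16.9²) = 719.2
|j719 + 719| = √(719² + 719²) = 1017
|j719 + 33.5| = √(719² + 33.5²) = 719.8
|j719 + 480| = √(719² + 480²) = 864.5
|j719 + 1600| = √(719² + 1600²) = 1754
|G(j719)| = 7.02 × 719.2 × 1017 / (719.8 × 864.5 × 1754) = 0.0047033
20 log₁₀(0.0047033) = -46.55 dB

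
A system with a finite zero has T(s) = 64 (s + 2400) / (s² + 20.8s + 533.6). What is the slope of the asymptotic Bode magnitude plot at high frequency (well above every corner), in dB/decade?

-20 dB/decade

With 1 zero and 2 poles, the high-frequency asymptotic slope is 20 × (1 − 2) = -20 dB/decade.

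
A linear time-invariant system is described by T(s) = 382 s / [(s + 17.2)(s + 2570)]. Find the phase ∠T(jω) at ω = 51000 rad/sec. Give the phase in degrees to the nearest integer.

-87°

∠(j51000) = 90.00°
∠(j51000 + 17.2) = arctan(51000/17.2) = 89.98°
∠(j51000 + 2570) = arctan(51000/2570) = 87.12°
∠T(j51000) = 90.00° − (89.98° + 87.12°) = -87.10°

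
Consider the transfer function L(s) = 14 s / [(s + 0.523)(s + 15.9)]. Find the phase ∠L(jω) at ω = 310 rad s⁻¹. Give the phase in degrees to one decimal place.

∠(j310) = 90.00°
∠(j310 + 0.523) = arctan(310/0.523) = 89.90°
∠(j310 + 15.9) = arctan(310/15.9) = 87.06°
∠L(j310) = 90.00° − (89.90° + 87.06°) = -86.97°

-87.0°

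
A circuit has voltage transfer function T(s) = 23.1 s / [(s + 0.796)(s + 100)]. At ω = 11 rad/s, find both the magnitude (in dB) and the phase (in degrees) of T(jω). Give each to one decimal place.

|T| = -12.8 dB, ∠T = -2.1°

|j11| = 11
|j11 + 0.796| = √(11² + 0.796²) = 11.03
|j11 + 100| = √(11² + 100²) = 100.6
|T(j11)| = 23.1 × 11 / (11.03 × 100.6) = 0.22902
20 log₁₀(0.22902) = -12.80 dB
∠(j11) = 90.00°
∠(j11 + 0.796) = arctan(11/0.796) = 85.86°
∠(j11 + 100) = arctan(11/100) = 6.28°
∠T(j11) = 90.00° − (85.86° + 6.28°) = -2.14°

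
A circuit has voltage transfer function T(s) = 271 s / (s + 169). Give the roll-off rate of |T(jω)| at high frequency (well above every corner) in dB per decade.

With 1 zero and 1 pole, the high-frequency asymptotic slope is 20 × (1 − 1) = 0 dB/decade.

0 dB/decade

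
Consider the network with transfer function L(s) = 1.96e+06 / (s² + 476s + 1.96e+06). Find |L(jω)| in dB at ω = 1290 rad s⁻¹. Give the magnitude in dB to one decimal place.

|(j1290)² + 476(j1290) + 1.96e+06| = |2.959e+05 + j6.1404e+05| = 6.816e+05
|L(j1290)| = 1.96e+06 / 6.816e+05 = 2.8755
20 log₁₀(2.8755) = 9.17 dB

9.2 dB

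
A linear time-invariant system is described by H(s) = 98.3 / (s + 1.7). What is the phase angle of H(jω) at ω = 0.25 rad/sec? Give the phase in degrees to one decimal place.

∠(j0.25 + 1.7) = arctan(0.25/1.7) = 8.37°
∠H(j0.25) = −8.37° = -8.37°

-8.4°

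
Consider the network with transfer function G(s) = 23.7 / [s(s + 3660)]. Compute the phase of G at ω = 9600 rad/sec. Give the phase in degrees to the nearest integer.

∠(j9600 + 3660) = arctan(9600/3660) = 69.13°
∠(j9600) = 90.00°
∠G(j9600) = − (69.13° + 90.00°) = -159.13°

-159°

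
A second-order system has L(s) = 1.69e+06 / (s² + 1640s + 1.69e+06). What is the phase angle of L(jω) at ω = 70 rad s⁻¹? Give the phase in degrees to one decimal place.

∠[(j70)² + 1640(j70) + 1.69e+06] = ∠[1.6851e+06 + j1.148e+05] = 3.90°
∠L(j70) = −3.90° = -3.90°

-3.9°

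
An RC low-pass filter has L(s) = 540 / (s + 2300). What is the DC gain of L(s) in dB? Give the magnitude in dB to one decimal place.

L(0) = 540 / 2300 = 0.23478
20 log₁₀(0.23478) = -12.59 dB

-12.6 dB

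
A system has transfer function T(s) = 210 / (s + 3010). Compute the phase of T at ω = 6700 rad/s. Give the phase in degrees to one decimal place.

-65.8°

∠(j6700 + 3010) = arctan(6700/3010) = 65.81°
∠T(j6700) = −65.81° = -65.81°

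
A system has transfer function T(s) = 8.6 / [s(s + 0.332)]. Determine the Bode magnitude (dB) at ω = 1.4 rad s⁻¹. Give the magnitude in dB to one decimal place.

|j1.4 + 0.332| = √(1.4² + 0.332²) = 1.439
|j1.4| = 1.4
|T(j1.4)| = 8.6 / (1.439 × 1.4) = 4.2693
20 log₁₀(4.2693) = 12.61 dB

12.6 dB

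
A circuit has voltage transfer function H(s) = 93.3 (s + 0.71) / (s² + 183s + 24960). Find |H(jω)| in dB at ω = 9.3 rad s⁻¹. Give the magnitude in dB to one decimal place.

|j9.3 + 0.71| = √(9.3² + 0.71²) = 9.327
|(j9.3)² + 183(j9.3) + 24960| = |24874 + j1701.9| = 2.493e+04
|H(j9.3)| = 93.3 × 9.327 / 2.493e+04 = 0.034904
20 log₁₀(0.034904) = -29.14 dB

-29.1 dB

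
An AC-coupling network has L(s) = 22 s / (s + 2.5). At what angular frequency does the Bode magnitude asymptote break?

The single real pole at s = −2.5 gives a corner at ω = 2.5 rad/sec.

2.5 rad/sec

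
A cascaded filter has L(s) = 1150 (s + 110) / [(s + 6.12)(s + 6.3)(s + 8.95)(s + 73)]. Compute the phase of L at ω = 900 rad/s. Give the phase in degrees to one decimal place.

∠(j900 + 110) = arctan(900/110) = 83.03°
∠(j900 + 6.12) = arctan(900/6.12) = 89.61°
∠(j900 + 6.3) = arctan(900/6.3) = 89.60°
∠(j900 + 8.95) = arctan(900/8.95) = 89.43°
∠(j900 + 73) = arctan(900/73) = 85.36°
∠L(j900) = 83.03° − (89.61° + 89.60° + 89.43° + 85.36°) = -270.97°

-271.0°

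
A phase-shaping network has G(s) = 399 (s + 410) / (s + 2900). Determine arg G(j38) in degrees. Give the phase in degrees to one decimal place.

4.5°

∠(j38 + 410) = arctan(38/410) = 5.30°
∠(j38 + 2900) = arctan(38/2900) = 0.75°
∠G(j38) = 5.30° − 0.75° = 4.54°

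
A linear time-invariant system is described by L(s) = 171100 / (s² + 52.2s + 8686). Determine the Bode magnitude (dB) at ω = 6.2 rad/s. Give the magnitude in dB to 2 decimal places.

25.92 dB

|(j6.2)² + 52.2(j6.2) + 8686| = |8647.6 + j323.64| = 8654
|L(j6.2)| = 171100 / 8654 = 19.772
20 log₁₀(19.772) = 25.921 dB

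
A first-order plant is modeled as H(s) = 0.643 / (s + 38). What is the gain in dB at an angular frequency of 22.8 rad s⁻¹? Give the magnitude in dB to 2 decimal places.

|j22.8 + 38| = √(22.8² + 38²) = 44.32
|H(j22.8)| = 0.643 / 44.32 = 0.01451
20 log₁₀(0.01451) = -36.767 dB

-36.77 dB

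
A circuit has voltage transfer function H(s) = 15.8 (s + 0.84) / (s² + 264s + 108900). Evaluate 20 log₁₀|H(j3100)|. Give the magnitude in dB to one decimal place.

-45.8 dB

|j3100 + 0.84| = √(3100² + 0.84²) = 3100
|(j3100)² + 264(j3100) + 108900| = |-9.5011e+06 + j8.184e+05| = 9.536e+06
|H(j3100)| = 15.8 × 3100 / 9.536e+06 = 0.0051362
20 log₁₀(0.0051362) = -45.79 dB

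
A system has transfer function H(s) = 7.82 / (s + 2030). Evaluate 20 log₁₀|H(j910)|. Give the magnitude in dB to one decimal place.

-49.1 dB

|j910 + 2030| = √(910² + 2030²) = 2225
|H(j910)| = 7.82 / 2225 = 0.0035152
20 log₁₀(0.0035152) = -49.08 dB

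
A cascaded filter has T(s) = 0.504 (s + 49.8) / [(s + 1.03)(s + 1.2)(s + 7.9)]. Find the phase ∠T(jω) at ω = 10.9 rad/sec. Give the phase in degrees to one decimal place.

∠(j10.9 + 49.8) = arctan(10.9/49.8) = 12.35°
∠(j10.9 + 1.03) = arctan(10.9/1.03) = 84.60°
∠(j10.9 + 1.2) = arctan(10.9/1.2) = 83.72°
∠(j10.9 + 7.9) = arctan(10.9/7.9) = 54.07°
∠T(j10.9) = 12.35° − (84.60° + 83.72° + 54.07°) = -210.04°

-210.0°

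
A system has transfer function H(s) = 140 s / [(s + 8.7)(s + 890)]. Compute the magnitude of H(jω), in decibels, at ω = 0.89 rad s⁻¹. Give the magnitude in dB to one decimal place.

|j0.89| = 0.89
|j0.89 + 8.7| = √(0.89² + 8.7²) = 8.745
|j0.89 + 890| = √(0.89² + 890²) = 890
|H(j0.89)| = 140 × 0.89 / (8.745 × 890) = 0.016008
20 log₁₀(0.016008) = -35.91 dB

-35.9 dB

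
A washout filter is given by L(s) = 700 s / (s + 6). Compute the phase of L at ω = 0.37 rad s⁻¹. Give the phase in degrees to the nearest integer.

∠(j0.37) = 90.00°
∠(j0.37 + 6) = arctan(0.37/6) = 3.53°
∠L(j0.37) = 90.00° − 3.53° = 86.47°

86°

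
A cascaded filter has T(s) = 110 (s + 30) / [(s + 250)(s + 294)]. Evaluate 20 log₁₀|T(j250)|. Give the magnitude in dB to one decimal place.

-13.9 dB

|j250 + 30| = √(250² + 30²) = 251.8
|j250 + 250| = √(250² + 250²) = 353.6
|j250 + 294| = √(250² + 294²) = 385.9
|T(j250)| = 110 × 251.8 / (353.6 × 385.9) = 0.20299
20 log₁₀(0.20299) = -13.85 dB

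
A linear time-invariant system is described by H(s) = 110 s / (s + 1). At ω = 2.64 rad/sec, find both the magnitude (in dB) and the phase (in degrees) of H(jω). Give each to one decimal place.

|H| = 40.2 dB, ∠H = 20.7°

|j2.64| = 2.64
|j2.64 + 1| = √(2.64² + 1²) = 2.823
|H(j2.64)| = 110 × 2.64 / 2.823 = 102.87
20 log₁₀(102.87) = 40.25 dB
∠(j2.64) = 90.00°
∠(j2.64 + 1) = arctan(2.64/1) = 69.25°
∠H(j2.64) = 90.00° − 69.25° = 20.75°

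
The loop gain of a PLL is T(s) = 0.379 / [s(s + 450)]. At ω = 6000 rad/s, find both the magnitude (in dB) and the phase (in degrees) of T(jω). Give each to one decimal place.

|T| = -159.6 dB, ∠T = -175.7 deg

|j6000 + 450| = √(6000² + 450²) = 6017
|j6000| = 6000
|T(j6000)| = 0.379 / (6017 × 6000) = 1.0498e-08
20 log₁₀(1.0498e-08) = -159.58 dB
∠(j6000 + 450) = arctan(6000/450) = 85.71°
∠(j6000) = 90.00°
∠T(j6000) = − (85.71° + 90.00°) = -175.71°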